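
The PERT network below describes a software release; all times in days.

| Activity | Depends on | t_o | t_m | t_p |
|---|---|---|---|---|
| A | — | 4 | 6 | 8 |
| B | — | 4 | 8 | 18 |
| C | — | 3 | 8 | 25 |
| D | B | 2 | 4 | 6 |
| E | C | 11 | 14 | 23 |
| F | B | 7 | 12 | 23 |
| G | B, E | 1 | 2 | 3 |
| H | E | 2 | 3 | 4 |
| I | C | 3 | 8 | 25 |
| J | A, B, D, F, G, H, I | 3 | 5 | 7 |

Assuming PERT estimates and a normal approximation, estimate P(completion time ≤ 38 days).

0.881

te_A = (4 + 4·6 + 8)/6 = 36/6 = 6; σ²_A = ((8−4)/6)² = 0.444
te_B = (4 + 4·8 + 18)/6 = 54/6 = 9; σ²_B = ((18−4)/6)² = 5.444
te_C = (3 + 4·8 + 25)/6 = 60/6 = 10; σ²_C = ((25−3)/6)² = 13.444
te_D = (2 + 4·4 + 6)/6 = 24/6 = 4; σ²_D = ((6−2)/6)² = 0.444
te_E = (11 + 4·14 + 23)/6 = 90/6 = 15; σ²_E = ((23−11)/6)² = 4.000
te_F = (7 + 4·12 + 23)/6 = 78/6 = 13; σ²_F = ((23−7)/6)² = 7.111
te_G = (1 + 4·2 + 3)/6 = 12/6 = 2; σ²_G = ((3−1)/6)² = 0.111
te_H = (2 + 4·3 + 4)/6 = 18/6 = 3; σ²_H = ((4−2)/6)² = 0.111
te_I = (3 + 4·8 + 25)/6 = 60/6 = 10; σ²_I = ((25−3)/6)² = 13.444
te_J = (3 + 4·5 + 7)/6 = 30/6 = 5; σ²_J = ((7−3)/6)² = 0.444

Forward pass:
ES_A = 0; EF_A = 6
ES_B = 0; EF_B = 9
ES_C = 0; EF_C = 10
ES_D = 9; EF_D = 9+4 = 13
ES_E = 10; EF_E = 10+15 = 25
ES_F = 9; EF_F = 9+13 = 22
ES_G = max(EF_B=9, EF_E=25) = 25; EF_G = 25+2 = 27
ES_H = 25; EF_H = 25+3 = 28
ES_I = 10; EF_I = 10+10 = 20
ES_J = max(EF_A=6, EF_B=9, EF_D=13, EF_F=22, EF_G=27, EF_H=28, EF_I=20) = 28; EF_J = 28+5 = 33
Expected project duration μ = 33 days. Critical path: C → E → H → J.

Variance along critical path = 13.444 + 4.000 + 0.111 + 0.444 = 18.000; σ = √18.000 = 4.243 days.
Z = (38 − 33) / 4.243 = 1.179
P(T ≤ 38) = Φ(1.179) ≈ 0.881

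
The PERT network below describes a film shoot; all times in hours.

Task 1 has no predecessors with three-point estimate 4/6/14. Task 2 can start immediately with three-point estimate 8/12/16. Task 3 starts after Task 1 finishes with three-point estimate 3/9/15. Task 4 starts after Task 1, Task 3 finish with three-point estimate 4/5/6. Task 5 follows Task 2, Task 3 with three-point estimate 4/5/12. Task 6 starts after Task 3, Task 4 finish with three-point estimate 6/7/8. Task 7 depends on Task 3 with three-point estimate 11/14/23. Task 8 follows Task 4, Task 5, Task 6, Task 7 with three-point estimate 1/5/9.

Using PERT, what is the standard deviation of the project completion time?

3.54 hours

te_Task 1 = (4 + 4·6 + 14)/6 = 42/6 = 7; σ²_Task 1 = ((14−4)/6)² = 2.778
te_Task 2 = (8 + 4·12 + 16)/6 = 72/6 = 12; σ²_Task 2 = ((16−8)/6)² = 1.778
te_Task 3 = (3 + 4·9 + 15)/6 = 54/6 = 9; σ²_Task 3 = ((15−3)/6)² = 4.000
te_Task 4 = (4 + 4·5 + 6)/6 = 30/6 = 5; σ²_Task 4 = ((6−4)/6)² = 0.111
te_Task 5 = (4 + 4·5 + 12)/6 = 36/6 = 6; σ²_Task 5 = ((12−4)/6)² = 1.778
te_Task 6 = (6 + 4·7 + 8)/6 = 42/6 = 7; σ²_Task 6 = ((8−6)/6)² = 0.111
te_Task 7 = (11 + 4·14 + 23)/6 = 90/6 = 15; σ²_Task 7 = ((23−11)/6)² = 4.000
te_Task 8 = (1 + 4·5 + 9)/6 = 30/6 = 5; σ²_Task 8 = ((9−1)/6)² = 1.778

Forward pass:
ES_Task 1 = 0; EF_Task 1 = 7
ES_Task 2 = 0; EF_Task 2 = 12
ES_Task 3 = 7; EF_Task 3 = 7+9 = 16
ES_Task 4 = max(EF_Task 1=7, EF_Task 3=16) = 16; EF_Task 4 = 16+5 = 21
ES_Task 5 = max(EF_Task 2=12, EF_Task 3=16) = 16; EF_Task 5 = 16+6 = 22
ES_Task 6 = max(EF_Task 3=16, EF_Task 4=21) = 21; EF_Task 6 = 21+7 = 28
ES_Task 7 = 16; EF_Task 7 = 16+15 = 31
ES_Task 8 = max(EF_Task 4=21, EF_Task 5=22, EF_Task 6=28, EF_Task 7=31) = 31; EF_Task 8 = 31+5 = 36
Expected project duration μ = 36 hours. Critical path: Task 1 → Task 3 → Task 7 → Task 8.

Variance along critical path = 2.778 + 4.000 + 4.000 + 1.778 = 12.556
σ = √12.556 = 3.543 hours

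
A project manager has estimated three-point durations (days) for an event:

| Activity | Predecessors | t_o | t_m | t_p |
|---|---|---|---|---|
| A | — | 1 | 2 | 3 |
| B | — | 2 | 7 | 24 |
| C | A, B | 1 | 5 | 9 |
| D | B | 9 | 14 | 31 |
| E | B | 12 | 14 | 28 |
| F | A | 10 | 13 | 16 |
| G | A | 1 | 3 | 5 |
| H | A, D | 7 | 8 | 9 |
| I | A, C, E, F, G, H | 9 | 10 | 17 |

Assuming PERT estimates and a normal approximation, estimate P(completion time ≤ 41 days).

te_A = (1 + 4·2 + 3)/6 = 12/6 = 2; σ²_A = ((3−1)/6)² = 0.111
te_B = (2 + 4·7 + 24)/6 = 54/6 = 9; σ²_B = ((24−2)/6)² = 13.444
te_C = (1 + 4·5 + 9)/6 = 30/6 = 5; σ²_C = ((9−1)/6)² = 1.778
te_D = (9 + 4·14 + 31)/6 = 96/6 = 16; σ²_D = ((31−9)/6)² = 13.444
te_E = (12 + 4·14 + 28)/6 = 96/6 = 16; σ²_E = ((28−12)/6)² = 7.111
te_F = (10 + 4·13 + 16)/6 = 78/6 = 13; σ²_F = ((16−10)/6)² = 1.000
te_G = (1 + 4·3 + 5)/6 = 18/6 = 3; σ²_G = ((5−1)/6)² = 0.444
te_H = (7 + 4·8 + 9)/6 = 48/6 = 8; σ²_H = ((9−7)/6)² = 0.111
te_I = (9 + 4·10 + 17)/6 = 66/6 = 11; σ²_I = ((17−9)/6)² = 1.778

Forward pass:
ES_A = 0; EF_A = 2
ES_B = 0; EF_B = 9
ES_C = max(EF_A=2, EF_B=9) = 9; EF_C = 9+5 = 14
ES_D = 9; EF_D = 9+16 = 25
ES_E = 9; EF_E = 9+16 = 25
ES_F = 2; EF_F = 2+13 = 15
ES_G = 2; EF_G = 2+3 = 5
ES_H = max(EF_A=2, EF_D=25) = 25; EF_H = 25+8 = 33
ES_I = max(EF_A=2, EF_C=14, EF_E=25, EF_F=15, EF_G=5, EF_H=33) = 33; EF_I = 33+11 = 44
Expected project duration μ = 44 days. Critical path: B → D → H → I.

Variance along critical path = 13.444 + 13.444 + 0.111 + 1.778 = 28.778; σ = √28.778 = 5.364 days.
Z = (41 − 44) / 5.364 = -0.559
P(T ≤ 41) = Φ(-0.559) ≈ 0.288

0.288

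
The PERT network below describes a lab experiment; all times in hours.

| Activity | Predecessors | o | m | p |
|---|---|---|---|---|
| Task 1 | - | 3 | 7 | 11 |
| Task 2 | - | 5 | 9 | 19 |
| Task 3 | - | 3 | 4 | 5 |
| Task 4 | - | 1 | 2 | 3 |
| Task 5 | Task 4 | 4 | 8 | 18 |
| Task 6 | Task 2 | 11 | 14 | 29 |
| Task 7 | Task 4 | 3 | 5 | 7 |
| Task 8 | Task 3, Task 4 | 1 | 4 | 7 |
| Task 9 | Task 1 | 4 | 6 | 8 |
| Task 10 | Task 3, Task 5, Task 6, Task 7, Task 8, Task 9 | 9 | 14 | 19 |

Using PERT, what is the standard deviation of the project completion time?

te_Task 1 = (3 + 4·7 + 11)/6 = 42/6 = 7; σ²_Task 1 = ((11−3)/6)² = 1.778
te_Task 2 = (5 + 4·9 + 19)/6 = 60/6 = 10; σ²_Task 2 = ((19−5)/6)² = 5.444
te_Task 3 = (3 + 4·4 + 5)/6 = 24/6 = 4; σ²_Task 3 = ((5−3)/6)² = 0.111
te_Task 4 = (1 + 4·2 + 3)/6 = 12/6 = 2; σ²_Task 4 = ((3−1)/6)² = 0.111
te_Task 5 = (4 + 4·8 + 18)/6 = 54/6 = 9; σ²_Task 5 = ((18−4)/6)² = 5.444
te_Task 6 = (11 + 4·14 + 29)/6 = 96/6 = 16; σ²_Task 6 = ((29−11)/6)² = 9.000
te_Task 7 = (3 + 4·5 + 7)/6 = 30/6 = 5; σ²_Task 7 = ((7−3)/6)² = 0.444
te_Task 8 = (1 + 4·4 + 7)/6 = 24/6 = 4; σ²_Task 8 = ((7−1)/6)² = 1.000
te_Task 9 = (4 + 4·6 + 8)/6 = 36/6 = 6; σ²_Task 9 = ((8−4)/6)² = 0.444
te_Task 10 = (9 + 4·14 + 19)/6 = 84/6 = 14; σ²_Task 10 = ((19−9)/6)² = 2.778

Forward pass:
ES_Task 1 = 0; EF_Task 1 = 7
ES_Task 2 = 0; EF_Task 2 = 10
ES_Task 3 = 0; EF_Task 3 = 4
ES_Task 4 = 0; EF_Task 4 = 2
ES_Task 5 = 2; EF_Task 5 = 2+9 = 11
ES_Task 6 = 10; EF_Task 6 = 10+16 = 26
ES_Task 7 = 2; EF_Task 7 = 2+5 = 7
ES_Task 8 = max(EF_Task 3=4, EF_Task 4=2) = 4; EF_Task 8 = 4+4 = 8
ES_Task 9 = 7; EF_Task 9 = 7+6 = 13
ES_Task 10 = max(EF_Task 3=4, EF_Task 5=11, EF_Task 6=26, EF_Task 7=7, EF_Task 8=8, EF_Task 9=13) = 26; EF_Task 10 = 26+14 = 40
Expected project duration μ = 40 hours. Critical path: Task 2 → Task 6 → Task 10.

Variance along critical path = 5.444 + 9.000 + 2.778 = 17.222
σ = √17.222 = 4.150 hours

4.15 hours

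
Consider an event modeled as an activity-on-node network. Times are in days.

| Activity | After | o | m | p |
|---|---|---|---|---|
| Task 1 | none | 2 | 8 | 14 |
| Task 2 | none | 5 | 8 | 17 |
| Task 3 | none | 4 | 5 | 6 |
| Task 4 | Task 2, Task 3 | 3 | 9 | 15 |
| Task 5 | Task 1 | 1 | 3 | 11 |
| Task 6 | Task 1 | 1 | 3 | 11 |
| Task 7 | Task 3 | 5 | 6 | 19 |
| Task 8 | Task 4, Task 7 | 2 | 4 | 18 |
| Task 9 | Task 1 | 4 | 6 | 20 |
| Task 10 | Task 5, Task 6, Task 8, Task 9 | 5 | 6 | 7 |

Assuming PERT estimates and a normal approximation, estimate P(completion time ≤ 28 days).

0.304

te_Task 1 = (2 + 4·8 + 14)/6 = 48/6 = 8; σ²_Task 1 = ((14−2)/6)² = 4.000
te_Task 2 = (5 + 4·8 + 17)/6 = 54/6 = 9; σ²_Task 2 = ((17−5)/6)² = 4.000
te_Task 3 = (4 + 4·5 + 6)/6 = 30/6 = 5; σ²_Task 3 = ((6−4)/6)² = 0.111
te_Task 4 = (3 + 4·9 + 15)/6 = 54/6 = 9; σ²_Task 4 = ((15−3)/6)² = 4.000
te_Task 5 = (1 + 4·3 + 11)/6 = 24/6 = 4; σ²_Task 5 = ((11−1)/6)² = 2.778
te_Task 6 = (1 + 4·3 + 11)/6 = 24/6 = 4; σ²_Task 6 = ((11−1)/6)² = 2.778
te_Task 7 = (5 + 4·6 + 19)/6 = 48/6 = 8; σ²_Task 7 = ((19−5)/6)² = 5.444
te_Task 8 = (2 + 4·4 + 18)/6 = 36/6 = 6; σ²_Task 8 = ((18−2)/6)² = 7.111
te_Task 9 = (4 + 4·6 + 20)/6 = 48/6 = 8; σ²_Task 9 = ((20−4)/6)² = 7.111
te_Task 10 = (5 + 4·6 + 7)/6 = 36/6 = 6; σ²_Task 10 = ((7−5)/6)² = 0.111

Forward pass:
ES_Task 1 = 0; EF_Task 1 = 8
ES_Task 2 = 0; EF_Task 2 = 9
ES_Task 3 = 0; EF_Task 3 = 5
ES_Task 4 = max(EF_Task 2=9, EF_Task 3=5) = 9; EF_Task 4 = 9+9 = 18
ES_Task 5 = 8; EF_Task 5 = 8+4 = 12
ES_Task 6 = 8; EF_Task 6 = 8+4 = 12
ES_Task 7 = 5; EF_Task 7 = 5+8 = 13
ES_Task 8 = max(EF_Task 4=18, EF_Task 7=13) = 18; EF_Task 8 = 18+6 = 24
ES_Task 9 = 8; EF_Task 9 = 8+8 = 16
ES_Task 10 = max(EF_Task 5=12, EF_Task 6=12, EF_Task 8=24, EF_Task 9=16) = 24; EF_Task 10 = 24+6 = 30
Expected project duration μ = 30 days. Critical path: Task 2 → Task 4 → Task 8 → Task 10.

Variance along critical path = 4.000 + 4.000 + 7.111 + 0.111 = 15.222; σ = √15.222 = 3.902 days.
Z = (28 − 30) / 3.902 = -0.513
P(T ≤ 28) = Φ(-0.513) ≈ 0.304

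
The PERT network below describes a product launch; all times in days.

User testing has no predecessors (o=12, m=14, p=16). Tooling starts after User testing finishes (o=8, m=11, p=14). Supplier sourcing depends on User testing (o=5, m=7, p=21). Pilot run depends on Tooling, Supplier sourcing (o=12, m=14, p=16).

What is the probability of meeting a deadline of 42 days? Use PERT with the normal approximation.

te_User testing = (12 + 4·14 + 16)/6 = 84/6 = 14; σ²_User testing = ((16−12)/6)² = 0.444
te_Tooling = (8 + 4·11 + 14)/6 = 66/6 = 11; σ²_Tooling = ((14−8)/6)² = 1.000
te_Supplier sourcing = (5 + 4·7 + 21)/6 = 54/6 = 9; σ²_Supplier sourcing = ((21−5)/6)² = 7.111
te_Pilot run = (12 + 4·14 + 16)/6 = 84/6 = 14; σ²_Pilot run = ((16−12)/6)² = 0.444

Forward pass:
ES_User testing = 0; EF_User testing = 14
ES_Tooling = 14; EF_Tooling = 14+11 = 25
ES_Supplier sourcing = 14; EF_Supplier sourcing = 14+9 = 23
ES_Pilot run = max(EF_Tooling=25, EF_Supplier sourcing=23) = 25; EF_Pilot run = 25+14 = 39
Expected project duration μ = 39 days. Critical path: User testing → Tooling → Pilot run.

Variance along critical path = 0.444 + 1.000 + 0.444 = 1.889; σ = √1.889 = 1.374 days.
Z = (42 − 39) / 1.374 = 2.183
P(T ≤ 42) = Φ(2.183) ≈ 0.985

0.985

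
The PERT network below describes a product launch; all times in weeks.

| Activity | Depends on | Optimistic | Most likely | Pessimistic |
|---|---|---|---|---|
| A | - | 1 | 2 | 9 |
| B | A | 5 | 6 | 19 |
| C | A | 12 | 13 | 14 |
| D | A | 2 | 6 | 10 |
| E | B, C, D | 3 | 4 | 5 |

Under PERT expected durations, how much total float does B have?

5 weeks

te_A = (1 + 4·2 + 9)/6 = 18/6 = 3
te_B = (5 + 4·6 + 19)/6 = 48/6 = 8
te_C = (12 + 4·13 + 14)/6 = 78/6 = 13
te_D = (2 + 4·6 + 10)/6 = 36/6 = 6
te_E = (3 + 4·4 + 5)/6 = 24/6 = 4

Forward pass:
ES_A = 0; EF_A = 3
ES_B = 3; EF_B = 3+8 = 11
ES_C = 3; EF_C = 3+13 = 16
ES_D = 3; EF_D = 3+6 = 9
ES_E = max(EF_B=11, EF_C=16, EF_D=9) = 16; EF_E = 16+4 = 20
Expected project duration μ = 20 weeks. Critical path: A → C → E.

Backward pass:
LF_E = 20; LS_E = 20−4 = 16
LF_D = LS_E = 16; LS_D = 16−6 = 10
LF_C = LS_E = 16; LS_C = 16−13 = 3
LF_B = LS_E = 16; LS_B = 16−8 = 8
LF_A = min(LS_B=8, LS_C=3, LS_D=10) = 3; LS_A = 3−3 = 0
Slack_B = LS_B − ES_B = 8 − 3 = 5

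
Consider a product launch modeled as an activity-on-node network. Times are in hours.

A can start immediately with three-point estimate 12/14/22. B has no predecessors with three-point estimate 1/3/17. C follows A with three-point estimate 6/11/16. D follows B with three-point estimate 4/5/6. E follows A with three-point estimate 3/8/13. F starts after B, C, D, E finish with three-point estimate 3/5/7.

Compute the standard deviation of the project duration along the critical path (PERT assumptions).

te_A = (12 + 4·14 + 22)/6 = 90/6 = 15; σ²_A = ((22−12)/6)² = 2.778
te_B = (1 + 4·3 + 17)/6 = 30/6 = 5; σ²_B = ((17−1)/6)² = 7.111
te_C = (6 + 4·11 + 16)/6 = 66/6 = 11; σ²_C = ((16−6)/6)² = 2.778
te_D = (4 + 4·5 + 6)/6 = 30/6 = 5; σ²_D = ((6−4)/6)² = 0.111
te_E = (3 + 4·8 + 13)/6 = 48/6 = 8; σ²_E = ((13−3)/6)² = 2.778
te_F = (3 + 4·5 + 7)/6 = 30/6 = 5; σ²_F = ((7−3)/6)² = 0.444

Forward pass:
ES_A = 0; EF_A = 15
ES_B = 0; EF_B = 5
ES_C = 15; EF_C = 15+11 = 26
ES_D = 5; EF_D = 5+5 = 10
ES_E = 15; EF_E = 15+8 = 23
ES_F = max(EF_B=5, EF_C=26, EF_D=10, EF_E=23) = 26; EF_F = 26+5 = 31
Expected project duration μ = 31 hours. Critical path: A → C → F.

Variance along critical path = 2.778 + 2.778 + 0.444 = 6.000
σ = √6.000 = 2.449 hours

2.45 hours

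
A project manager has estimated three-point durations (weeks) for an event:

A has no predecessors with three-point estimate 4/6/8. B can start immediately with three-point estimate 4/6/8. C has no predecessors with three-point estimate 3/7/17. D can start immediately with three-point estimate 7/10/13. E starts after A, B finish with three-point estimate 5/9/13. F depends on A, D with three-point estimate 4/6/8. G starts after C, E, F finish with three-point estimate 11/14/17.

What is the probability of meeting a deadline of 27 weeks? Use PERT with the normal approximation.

te_A = (4 + 4·6 + 8)/6 = 36/6 = 6; σ²_A = ((8−4)/6)² = 0.444
te_B = (4 + 4·6 + 8)/6 = 36/6 = 6; σ²_B = ((8−4)/6)² = 0.444
te_C = (3 + 4·7 + 17)/6 = 48/6 = 8; σ²_C = ((17−3)/6)² = 5.444
te_D = (7 + 4·10 + 13)/6 = 60/6 = 10; σ²_D = ((13−7)/6)² = 1.000
te_E = (5 + 4·9 + 13)/6 = 54/6 = 9; σ²_E = ((13−5)/6)² = 1.778
te_F = (4 + 4·6 + 8)/6 = 36/6 = 6; σ²_F = ((8−4)/6)² = 0.444
te_G = (11 + 4·14 + 17)/6 = 84/6 = 14; σ²_G = ((17−11)/6)² = 1.000

Forward pass:
ES_A = 0; EF_A = 6
ES_B = 0; EF_B = 6
ES_C = 0; EF_C = 8
ES_D = 0; EF_D = 10
ES_E = max(EF_A=6, EF_B=6) = 6; EF_E = 6+9 = 15
ES_F = max(EF_A=6, EF_D=10) = 10; EF_F = 10+6 = 16
ES_G = max(EF_C=8, EF_E=15, EF_F=16) = 16; EF_G = 16+14 = 30
Expected project duration μ = 30 weeks. Critical path: D → F → G.

Variance along critical path = 1.000 + 0.444 + 1.000 = 2.444; σ = √2.444 = 1.563 weeks.
Z = (27 − 30) / 1.563 = -1.919
P(T ≤ 27) = Φ(-1.919) ≈ 0.028

0.028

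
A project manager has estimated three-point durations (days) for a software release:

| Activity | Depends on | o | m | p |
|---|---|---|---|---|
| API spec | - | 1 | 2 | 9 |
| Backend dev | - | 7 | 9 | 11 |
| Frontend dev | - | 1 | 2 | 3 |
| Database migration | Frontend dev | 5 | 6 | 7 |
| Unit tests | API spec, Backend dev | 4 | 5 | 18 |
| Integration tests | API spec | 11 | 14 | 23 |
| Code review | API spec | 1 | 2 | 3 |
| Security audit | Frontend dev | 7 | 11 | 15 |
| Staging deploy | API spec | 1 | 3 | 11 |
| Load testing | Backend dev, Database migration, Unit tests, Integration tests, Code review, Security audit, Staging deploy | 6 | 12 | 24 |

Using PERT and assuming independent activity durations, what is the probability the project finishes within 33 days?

0.699

te_API spec = (1 + 4·2 + 9)/6 = 18/6 = 3; σ²_API spec = ((9−1)/6)² = 1.778
te_Backend dev = (7 + 4·9 + 11)/6 = 54/6 = 9; σ²_Backend dev = ((11−7)/6)² = 0.444
te_Frontend dev = (1 + 4·2 + 3)/6 = 12/6 = 2; σ²_Frontend dev = ((3−1)/6)² = 0.111
te_Database migration = (5 + 4·6 + 7)/6 = 36/6 = 6; σ²_Database migration = ((7−5)/6)² = 0.111
te_Unit tests = (4 + 4·5 + 18)/6 = 42/6 = 7; σ²_Unit tests = ((18−4)/6)² = 5.444
te_Integration tests = (11 + 4·14 + 23)/6 = 90/6 = 15; σ²_Integration tests = ((23−11)/6)² = 4.000
te_Code review = (1 + 4·2 + 3)/6 = 12/6 = 2; σ²_Code review = ((3−1)/6)² = 0.111
te_Security audit = (7 + 4·11 + 15)/6 = 66/6 = 11; σ²_Security audit = ((15−7)/6)² = 1.778
te_Staging deploy = (1 + 4·3 + 11)/6 = 24/6 = 4; σ²_Staging deploy = ((11−1)/6)² = 2.778
te_Load testing = (6 + 4·12 + 24)/6 = 78/6 = 13; σ²_Load testing = ((24−6)/6)² = 9.000

Forward pass:
ES_API spec = 0; EF_API spec = 3
ES_Backend dev = 0; EF_Backend dev = 9
ES_Frontend dev = 0; EF_Frontend dev = 2
ES_Database migration = 2; EF_Database migration = 2+6 = 8
ES_Unit tests = max(EF_API spec=3, EF_Backend dev=9) = 9; EF_Unit tests = 9+7 = 16
ES_Integration tests = 3; EF_Integration tests = 3+15 = 18
ES_Code review = 3; EF_Code review = 3+2 = 5
ES_Security audit = 2; EF_Security audit = 2+11 = 13
ES_Staging deploy = 3; EF_Staging deploy = 3+4 = 7
ES_Load testing = max(EF_Backend dev=9, EF_Database migration=8, EF_Unit tests=16, EF_Integration tests=18, EF_Code review=5, EF_Security audit=13, EF_Staging deploy=7) = 18; EF_Load testing = 18+13 = 31
Expected project duration μ = 31 days. Critical path: API spec → Integration tests → Load testing.

Variance along critical path = 1.778 + 4.000 + 9.000 = 14.778; σ = √14.778 = 3.844 days.
Z = (33 − 31) / 3.844 = 0.520
P(T ≤ 33) = Φ(0.520) ≈ 0.699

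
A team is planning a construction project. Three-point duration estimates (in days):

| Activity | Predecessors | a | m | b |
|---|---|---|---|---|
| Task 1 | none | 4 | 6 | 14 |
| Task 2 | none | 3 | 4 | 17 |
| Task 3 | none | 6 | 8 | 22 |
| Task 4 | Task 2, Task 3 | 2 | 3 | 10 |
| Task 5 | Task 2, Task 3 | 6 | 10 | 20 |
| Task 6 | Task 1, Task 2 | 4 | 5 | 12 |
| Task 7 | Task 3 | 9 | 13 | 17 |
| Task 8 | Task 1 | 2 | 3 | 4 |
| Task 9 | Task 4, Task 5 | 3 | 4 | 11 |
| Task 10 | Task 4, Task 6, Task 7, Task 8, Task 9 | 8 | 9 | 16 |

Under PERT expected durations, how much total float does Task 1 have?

te_Task 1 = (4 + 4·6 + 14)/6 = 42/6 = 7
te_Task 2 = (3 + 4·4 + 17)/6 = 36/6 = 6
te_Task 3 = (6 + 4·8 + 22)/6 = 60/6 = 10
te_Task 4 = (2 + 4·3 + 10)/6 = 24/6 = 4
te_Task 5 = (6 + 4·10 + 20)/6 = 66/6 = 11
te_Task 6 = (4 + 4·5 + 12)/6 = 36/6 = 6
te_Task 7 = (9 + 4·13 + 17)/6 = 78/6 = 13
te_Task 8 = (2 + 4·3 + 4)/6 = 18/6 = 3
te_Task 9 = (3 + 4·4 + 11)/6 = 30/6 = 5
te_Task 10 = (8 + 4·9 + 16)/6 = 60/6 = 10

Forward pass:
ES_Task 1 = 0; EF_Task 1 = 7
ES_Task 2 = 0; EF_Task 2 = 6
ES_Task 3 = 0; EF_Task 3 = 10
ES_Task 4 = max(EF_Task 2=6, EF_Task 3=10) = 10; EF_Task 4 = 10+4 = 14
ES_Task 5 = max(EF_Task 2=6, EF_Task 3=10) = 10; EF_Task 5 = 10+11 = 21
ES_Task 6 = max(EF_Task 1=7, EF_Task 2=6) = 7; EF_Task 6 = 7+6 = 13
ES_Task 7 = 10; EF_Task 7 = 10+13 = 23
ES_Task 8 = 7; EF_Task 8 = 7+3 = 10
ES_Task 9 = max(EF_Task 4=14, EF_Task 5=21) = 21; EF_Task 9 = 21+5 = 26
ES_Task 10 = max(EF_Task 4=14, EF_Task 6=13, EF_Task 7=23, EF_Task 8=10, EF_Task 9=26) = 26; EF_Task 10 = 26+10 = 36
Expected project duration μ = 36 days. Critical path: Task 3 → Task 5 → Task 9 → Task 10.

Backward pass:
LF_Task 10 = 36; LS_Task 10 = 36−10 = 26
LF_Task 9 = LS_Task 10 = 26; LS_Task 9 = 26−5 = 21
LF_Task 8 = LS_Task 10 = 26; LS_Task 8 = 26−3 = 23
LF_Task 7 = LS_Task 10 = 26; LS_Task 7 = 26−13 = 13
LF_Task 6 = LS_Task 10 = 26; LS_Task 6 = 26−6 = 20
LF_Task 5 = LS_Task 9 = 21; LS_Task 5 = 21−11 = 10
LF_Task 4 = min(LS_Task 9=21, LS_Task 10=26) = 21; LS_Task 4 = 21−4 = 17
LF_Task 3 = min(LS_Task 4=17, LS_Task 5=10, LS_Task 7=13) = 10; LS_Task 3 = 10−10 = 0
LF_Task 2 = min(LS_Task 4=17, LS_Task 5=10, LS_Task 6=20) = 10; LS_Task 2 = 10−6 = 4
LF_Task 1 = min(LS_Task 6=20, LS_Task 8=23) = 20; LS_Task 1 = 20−7 = 13
Slack_Task 1 = LS_Task 1 − ES_Task 1 = 13 − 0 = 13

13 days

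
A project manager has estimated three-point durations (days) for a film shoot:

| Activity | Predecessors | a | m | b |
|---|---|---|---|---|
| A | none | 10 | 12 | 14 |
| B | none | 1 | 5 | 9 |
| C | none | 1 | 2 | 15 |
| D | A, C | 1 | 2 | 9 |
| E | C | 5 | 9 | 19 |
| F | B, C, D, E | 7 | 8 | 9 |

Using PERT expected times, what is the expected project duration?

23 days

te_A = (10 + 4·12 + 14)/6 = 72/6 = 12
te_B = (1 + 4·5 + 9)/6 = 30/6 = 5
te_C = (1 + 4·2 + 15)/6 = 24/6 = 4
te_D = (1 + 4·2 + 9)/6 = 18/6 = 3
te_E = (5 + 4·9 + 19)/6 = 60/6 = 10
te_F = (7 + 4·8 + 9)/6 = 48/6 = 8

Forward pass:
ES_A = 0; EF_A = 12
ES_B = 0; EF_B = 5
ES_C = 0; EF_C = 4
ES_D = max(EF_A=12, EF_C=4) = 12; EF_D = 12+3 = 15
ES_E = 4; EF_E = 4+10 = 14
ES_F = max(EF_B=5, EF_C=4, EF_D=15, EF_E=14) = 15; EF_F = 15+8 = 23
Expected project duration μ = 23 days. Critical path: A → D → F.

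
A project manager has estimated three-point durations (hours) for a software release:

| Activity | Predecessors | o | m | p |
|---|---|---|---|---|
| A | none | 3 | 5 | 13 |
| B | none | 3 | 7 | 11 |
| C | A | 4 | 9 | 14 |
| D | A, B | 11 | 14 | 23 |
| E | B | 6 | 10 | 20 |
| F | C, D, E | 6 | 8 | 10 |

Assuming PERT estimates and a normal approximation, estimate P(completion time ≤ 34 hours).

te_A = (3 + 4·5 + 13)/6 = 36/6 = 6; σ²_A = ((13−3)/6)² = 2.778
te_B = (3 + 4·7 + 11)/6 = 42/6 = 7; σ²_B = ((11−3)/6)² = 1.778
te_C = (4 + 4·9 + 14)/6 = 54/6 = 9; σ²_C = ((14−4)/6)² = 2.778
te_D = (11 + 4·14 + 23)/6 = 90/6 = 15; σ²_D = ((23−11)/6)² = 4.000
te_E = (6 + 4·10 + 20)/6 = 66/6 = 11; σ²_E = ((20−6)/6)² = 5.444
te_F = (6 + 4·8 + 10)/6 = 48/6 = 8; σ²_F = ((10−6)/6)² = 0.444

Forward pass:
ES_A = 0; EF_A = 6
ES_B = 0; EF_B = 7
ES_C = 6; EF_C = 6+9 = 15
ES_D = max(EF_A=6, EF_B=7) = 7; EF_D = 7+15 = 22
ES_E = 7; EF_E = 7+11 = 18
ES_F = max(EF_C=15, EF_D=22, EF_E=18) = 22; EF_F = 22+8 = 30
Expected project duration μ = 30 hours. Critical path: B → D → F.

Variance along critical path = 1.778 + 4.000 + 0.444 = 6.222; σ = √6.222 = 2.494 hours.
Z = (34 − 30) / 2.494 = 1.604
P(T ≤ 34) = Φ(1.604) ≈ 0.946

0.946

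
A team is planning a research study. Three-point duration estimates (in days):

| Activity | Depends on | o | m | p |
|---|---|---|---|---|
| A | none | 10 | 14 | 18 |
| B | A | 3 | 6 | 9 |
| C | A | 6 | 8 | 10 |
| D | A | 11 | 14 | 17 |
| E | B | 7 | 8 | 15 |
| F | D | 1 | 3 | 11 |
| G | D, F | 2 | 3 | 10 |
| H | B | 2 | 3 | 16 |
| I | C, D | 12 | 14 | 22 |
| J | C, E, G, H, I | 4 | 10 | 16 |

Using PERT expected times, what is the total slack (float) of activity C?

6 days

te_A = (10 + 4·14 + 18)/6 = 84/6 = 14
te_B = (3 + 4·6 + 9)/6 = 36/6 = 6
te_C = (6 + 4·8 + 10)/6 = 48/6 = 8
te_D = (11 + 4·14 + 17)/6 = 84/6 = 14
te_E = (7 + 4·8 + 15)/6 = 54/6 = 9
te_F = (1 + 4·3 + 11)/6 = 24/6 = 4
te_G = (2 + 4·3 + 10)/6 = 24/6 = 4
te_H = (2 + 4·3 + 16)/6 = 30/6 = 5
te_I = (12 + 4·14 + 22)/6 = 90/6 = 15
te_J = (4 + 4·10 + 16)/6 = 60/6 = 10

Forward pass:
ES_A = 0; EF_A = 14
ES_B = 14; EF_B = 14+6 = 20
ES_C = 14; EF_C = 14+8 = 22
ES_D = 14; EF_D = 14+14 = 28
ES_E = 20; EF_E = 20+9 = 29
ES_F = 28; EF_F = 28+4 = 32
ES_G = max(EF_D=28, EF_F=32) = 32; EF_G = 32+4 = 36
ES_H = 20; EF_H = 20+5 = 25
ES_I = max(EF_C=22, EF_D=28) = 28; EF_I = 28+15 = 43
ES_J = max(EF_C=22, EF_E=29, EF_G=36, EF_H=25, EF_I=43) = 43; EF_J = 43+10 = 53
Expected project duration μ = 53 days. Critical path: A → D → I → J.

Backward pass:
LF_J = 53; LS_J = 53−10 = 43
LF_I = LS_J = 43; LS_I = 43−15 = 28
LF_H = LS_J = 43; LS_H = 43−5 = 38
LF_G = LS_J = 43; LS_G = 43−4 = 39
LF_F = LS_G = 39; LS_F = 39−4 = 35
LF_E = LS_J = 43; LS_E = 43−9 = 34
LF_D = min(LS_F=35, LS_G=39, LS_I=28) = 28; LS_D = 28−14 = 14
LF_C = min(LS_I=28, LS_J=43) = 28; LS_C = 28−8 = 20
LF_B = min(LS_E=34, LS_H=38) = 34; LS_B = 34−6 = 28
LF_A = min(LS_B=28, LS_C=20, LS_D=14) = 14; LS_A = 14−14 = 0
Slack_C = LS_C − ES_C = 20 − 14 = 6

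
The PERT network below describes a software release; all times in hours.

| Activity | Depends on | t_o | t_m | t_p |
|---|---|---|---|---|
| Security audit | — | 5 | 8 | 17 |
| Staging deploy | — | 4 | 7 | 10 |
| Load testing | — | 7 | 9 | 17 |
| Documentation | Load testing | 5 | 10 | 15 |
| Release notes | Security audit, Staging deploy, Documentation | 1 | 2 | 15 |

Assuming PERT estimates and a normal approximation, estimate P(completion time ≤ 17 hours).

te_Security audit = (5 + 4·8 + 17)/6 = 54/6 = 9; σ²_Security audit = ((17−5)/6)² = 4.000
te_Staging deploy = (4 + 4·7 + 10)/6 = 42/6 = 7; σ²_Staging deploy = ((10−4)/6)² = 1.000
te_Load testing = (7 + 4·9 + 17)/6 = 60/6 = 10; σ²_Load testing = ((17−7)/6)² = 2.778
te_Documentation = (5 + 4·10 + 15)/6 = 60/6 = 10; σ²_Documentation = ((15−5)/6)² = 2.778
te_Release notes = (1 + 4·2 + 15)/6 = 24/6 = 4; σ²_Release notes = ((15−1)/6)² = 5.444

Forward pass:
ES_Security audit = 0; EF_Security audit = 9
ES_Staging deploy = 0; EF_Staging deploy = 7
ES_Load testing = 0; EF_Load testing = 10
ES_Documentation = 10; EF_Documentation = 10+10 = 20
ES_Release notes = max(EF_Security audit=9, EF_Staging deploy=7, EF_Documentation=20) = 20; EF_Release notes = 20+4 = 24
Expected project duration μ = 24 hours. Critical path: Load testing → Documentation → Release notes.

Variance along critical path = 2.778 + 2.778 + 5.444 = 11.000; σ = √11.000 = 3.317 hours.
Z = (17 − 24) / 3.317 = -2.111
P(T ≤ 17) = Φ(-2.111) ≈ 0.017

0.017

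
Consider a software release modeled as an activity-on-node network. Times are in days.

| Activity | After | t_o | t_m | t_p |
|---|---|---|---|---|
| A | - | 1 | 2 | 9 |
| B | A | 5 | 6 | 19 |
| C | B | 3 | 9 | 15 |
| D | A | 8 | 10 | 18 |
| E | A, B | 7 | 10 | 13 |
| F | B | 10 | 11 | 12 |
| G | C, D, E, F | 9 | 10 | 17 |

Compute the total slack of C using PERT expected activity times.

te_A = (1 + 4·2 + 9)/6 = 18/6 = 3
te_B = (5 + 4·6 + 19)/6 = 48/6 = 8
te_C = (3 + 4·9 + 15)/6 = 54/6 = 9
te_D = (8 + 4·10 + 18)/6 = 66/6 = 11
te_E = (7 + 4·10 + 13)/6 = 60/6 = 10
te_F = (10 + 4·11 + 12)/6 = 66/6 = 11
te_G = (9 + 4·10 + 17)/6 = 66/6 = 11

Forward pass:
ES_A = 0; EF_A = 3
ES_B = 3; EF_B = 3+8 = 11
ES_C = 11; EF_C = 11+9 = 20
ES_D = 3; EF_D = 3+11 = 14
ES_E = max(EF_A=3, EF_B=11) = 11; EF_E = 11+10 = 21
ES_F = 11; EF_F = 11+11 = 22
ES_G = max(EF_C=20, EF_D=14, EF_E=21, EF_F=22) = 22; EF_G = 22+11 = 33
Expected project duration μ = 33 days. Critical path: A → B → F → G.

Backward pass:
LF_G = 33; LS_G = 33−11 = 22
LF_F = LS_G = 22; LS_F = 22−11 = 11
LF_E = LS_G = 22; LS_E = 22−10 = 12
LF_D = LS_G = 22; LS_D = 22−11 = 11
LF_C = LS_G = 22; LS_C = 22−9 = 13
LF_B = min(LS_C=13, LS_E=12, LS_F=11) = 11; LS_B = 11−8 = 3
LF_A = min(LS_B=3, LS_D=11, LS_E=12) = 3; LS_A = 3−3 = 0
Slack_C = LS_C − ES_C = 13 − 11 = 2

2 days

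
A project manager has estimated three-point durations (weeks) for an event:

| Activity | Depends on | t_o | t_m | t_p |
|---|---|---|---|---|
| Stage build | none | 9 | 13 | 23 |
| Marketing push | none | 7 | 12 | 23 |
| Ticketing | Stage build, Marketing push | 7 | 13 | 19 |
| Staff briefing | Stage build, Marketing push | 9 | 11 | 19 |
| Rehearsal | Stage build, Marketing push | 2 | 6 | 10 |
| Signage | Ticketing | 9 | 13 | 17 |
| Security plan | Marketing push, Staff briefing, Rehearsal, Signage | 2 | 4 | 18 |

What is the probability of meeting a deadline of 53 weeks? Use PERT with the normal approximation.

te_Stage build = (9 + 4·13 + 23)/6 = 84/6 = 14; σ²_Stage build = ((23−9)/6)² = 5.444
te_Marketing push = (7 + 4·12 + 23)/6 = 78/6 = 13; σ²_Marketing push = ((23−7)/6)² = 7.111
te_Ticketing = (7 + 4·13 + 19)/6 = 78/6 = 13; σ²_Ticketing = ((19−7)/6)² = 4.000
te_Staff briefing = (9 + 4·11 + 19)/6 = 72/6 = 12; σ²_Staff briefing = ((19−9)/6)² = 2.778
te_Rehearsal = (2 + 4·6 + 10)/6 = 36/6 = 6; σ²_Rehearsal = ((10−2)/6)² = 1.778
te_Signage = (9 + 4·13 + 17)/6 = 78/6 = 13; σ²_Signage = ((17−9)/6)² = 1.778
te_Security plan = (2 + 4·4 + 18)/6 = 36/6 = 6; σ²_Security plan = ((18−2)/6)² = 7.111

Forward pass:
ES_Stage build = 0; EF_Stage build = 14
ES_Marketing push = 0; EF_Marketing push = 13
ES_Ticketing = max(EF_Stage build=14, EF_Marketing push=13) = 14; EF_Ticketing = 14+13 = 27
ES_Staff briefing = max(EF_Stage build=14, EF_Marketing push=13) = 14; EF_Staff briefing = 14+12 = 26
ES_Rehearsal = max(EF_Stage build=14, EF_Marketing push=13) = 14; EF_Rehearsal = 14+6 = 20
ES_Signage = 27; EF_Signage = 27+13 = 40
ES_Security plan = max(EF_Marketing push=13, EF_Staff briefing=26, EF_Rehearsal=20, EF_Signage=40) = 40; EF_Security plan = 40+6 = 46
Expected project duration μ = 46 weeks. Critical path: Stage build → Ticketing → Signage → Security plan.

Variance along critical path = 5.444 + 4.000 + 1.778 + 7.111 = 18.333; σ = √18.333 = 4.282 weeks.
Z = (53 − 46) / 4.282 = 1.635
P(T ≤ 53) = Φ(1.635) ≈ 0.949

0.949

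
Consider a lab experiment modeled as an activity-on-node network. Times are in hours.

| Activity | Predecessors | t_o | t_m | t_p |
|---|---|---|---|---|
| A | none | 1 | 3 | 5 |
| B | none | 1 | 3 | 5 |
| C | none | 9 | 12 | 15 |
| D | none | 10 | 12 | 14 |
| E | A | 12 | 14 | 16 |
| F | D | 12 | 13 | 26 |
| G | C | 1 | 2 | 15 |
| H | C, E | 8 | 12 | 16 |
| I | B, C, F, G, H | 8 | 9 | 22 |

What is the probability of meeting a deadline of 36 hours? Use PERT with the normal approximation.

0.080

te_A = (1 + 4·3 + 5)/6 = 18/6 = 3; σ²_A = ((5−1)/6)² = 0.444
te_B = (1 + 4·3 + 5)/6 = 18/6 = 3; σ²_B = ((5−1)/6)² = 0.444
te_C = (9 + 4·12 + 15)/6 = 72/6 = 12; σ²_C = ((15−9)/6)² = 1.000
te_D = (10 + 4·12 + 14)/6 = 72/6 = 12; σ²_D = ((14−10)/6)² = 0.444
te_E = (12 + 4·14 + 16)/6 = 84/6 = 14; σ²_E = ((16−12)/6)² = 0.444
te_F = (12 + 4·13 + 26)/6 = 90/6 = 15; σ²_F = ((26−12)/6)² = 5.444
te_G = (1 + 4·2 + 15)/6 = 24/6 = 4; σ²_G = ((15−1)/6)² = 5.444
te_H = (8 + 4·12 + 16)/6 = 72/6 = 12; σ²_H = ((16−8)/6)² = 1.778
te_I = (8 + 4·9 + 22)/6 = 66/6 = 11; σ²_I = ((22−8)/6)² = 5.444

Forward pass:
ES_A = 0; EF_A = 3
ES_B = 0; EF_B = 3
ES_C = 0; EF_C = 12
ES_D = 0; EF_D = 12
ES_E = 3; EF_E = 3+14 = 17
ES_F = 12; EF_F = 12+15 = 27
ES_G = 12; EF_G = 12+4 = 16
ES_H = max(EF_C=12, EF_E=17) = 17; EF_H = 17+12 = 29
ES_I = max(EF_B=3, EF_C=12, EF_F=27, EF_G=16, EF_H=29) = 29; EF_I = 29+11 = 40
Expected project duration μ = 40 hours. Critical path: A → E → H → I.

Variance along critical path = 0.444 + 0.444 + 1.778 + 5.444 = 8.111; σ = √8.111 = 2.848 hours.
Z = (36 − 40) / 2.848 = -1.404
P(T ≤ 36) = Φ(-1.404) ≈ 0.080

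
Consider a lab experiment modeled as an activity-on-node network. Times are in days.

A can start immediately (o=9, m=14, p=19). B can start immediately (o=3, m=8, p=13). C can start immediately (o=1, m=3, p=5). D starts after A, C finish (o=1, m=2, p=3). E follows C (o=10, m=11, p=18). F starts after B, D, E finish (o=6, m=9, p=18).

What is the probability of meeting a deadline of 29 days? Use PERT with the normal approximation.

te_A = (9 + 4·14 + 19)/6 = 84/6 = 14; σ²_A = ((19−9)/6)² = 2.778
te_B = (3 + 4·8 + 13)/6 = 48/6 = 8; σ²_B = ((13−3)/6)² = 2.778
te_C = (1 + 4·3 + 5)/6 = 18/6 = 3; σ²_C = ((5−1)/6)² = 0.444
te_D = (1 + 4·2 + 3)/6 = 12/6 = 2; σ²_D = ((3−1)/6)² = 0.111
te_E = (10 + 4·11 + 18)/6 = 72/6 = 12; σ²_E = ((18−10)/6)² = 1.778
te_F = (6 + 4·9 + 18)/6 = 60/6 = 10; σ²_F = ((18−6)/6)² = 4.000

Forward pass:
ES_A = 0; EF_A = 14
ES_B = 0; EF_B = 8
ES_C = 0; EF_C = 3
ES_D = max(EF_A=14, EF_C=3) = 14; EF_D = 14+2 = 16
ES_E = 3; EF_E = 3+12 = 15
ES_F = max(EF_B=8, EF_D=16, EF_E=15) = 16; EF_F = 16+10 = 26
Expected project duration μ = 26 days. Critical path: A → D → F.

Variance along critical path = 2.778 + 0.111 + 4.000 = 6.889; σ = √6.889 = 2.625 days.
Z = (29 − 26) / 2.625 = 1.143
P(T ≤ 29) = Φ(1.143) ≈ 0.873

0.873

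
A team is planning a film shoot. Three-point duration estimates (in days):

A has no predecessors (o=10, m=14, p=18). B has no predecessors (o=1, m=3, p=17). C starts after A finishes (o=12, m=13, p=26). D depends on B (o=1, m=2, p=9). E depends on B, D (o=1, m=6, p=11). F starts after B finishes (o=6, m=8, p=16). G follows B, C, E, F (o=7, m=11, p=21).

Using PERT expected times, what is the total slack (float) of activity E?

te_A = (10 + 4·14 + 18)/6 = 84/6 = 14
te_B = (1 + 4·3 + 17)/6 = 30/6 = 5
te_C = (12 + 4·13 + 26)/6 = 90/6 = 15
te_D = (1 + 4·2 + 9)/6 = 18/6 = 3
te_E = (1 + 4·6 + 11)/6 = 36/6 = 6
te_F = (6 + 4·8 + 16)/6 = 54/6 = 9
te_G = (7 + 4·11 + 21)/6 = 72/6 = 12

Forward pass:
ES_A = 0; EF_A = 14
ES_B = 0; EF_B = 5
ES_C = 14; EF_C = 14+15 = 29
ES_D = 5; EF_D = 5+3 = 8
ES_E = max(EF_B=5, EF_D=8) = 8; EF_E = 8+6 = 14
ES_F = 5; EF_F = 5+9 = 14
ES_G = max(EF_B=5, EF_C=29, EF_E=14, EF_F=14) = 29; EF_G = 29+12 = 41
Expected project duration μ = 41 days. Critical path: A → C → G.

Backward pass:
LF_G = 41; LS_G = 41−12 = 29
LF_F = LS_G = 29; LS_F = 29−9 = 20
LF_E = LS_G = 29; LS_E = 29−6 = 23
LF_D = LS_E = 23; LS_D = 23−3 = 20
LF_C = LS_G = 29; LS_C = 29−15 = 14
LF_B = min(LS_D=20, LS_E=23, LS_F=20, LS_G=29) = 20; LS_B = 20−5 = 15
LF_A = LS_C = 14; LS_A = 14−14 = 0
Slack_E = LS_E − ES_E = 23 − 8 = 15

15 days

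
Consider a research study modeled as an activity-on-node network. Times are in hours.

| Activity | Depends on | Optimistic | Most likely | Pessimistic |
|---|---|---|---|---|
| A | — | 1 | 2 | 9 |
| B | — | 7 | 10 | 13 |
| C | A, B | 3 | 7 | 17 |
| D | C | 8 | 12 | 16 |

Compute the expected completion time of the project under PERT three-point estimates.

30 hours

te_A = (1 + 4·2 + 9)/6 = 18/6 = 3
te_B = (7 + 4·10 + 13)/6 = 60/6 = 10
te_C = (3 + 4·7 + 17)/6 = 48/6 = 8
te_D = (8 + 4·12 + 16)/6 = 72/6 = 12

Forward pass:
ES_A = 0; EF_A = 3
ES_B = 0; EF_B = 10
ES_C = max(EF_A=3, EF_B=10) = 10; EF_C = 10+8 = 18
ES_D = 18; EF_D = 18+12 = 30
Expected project duration μ = 30 hours. Critical path: B → C → D.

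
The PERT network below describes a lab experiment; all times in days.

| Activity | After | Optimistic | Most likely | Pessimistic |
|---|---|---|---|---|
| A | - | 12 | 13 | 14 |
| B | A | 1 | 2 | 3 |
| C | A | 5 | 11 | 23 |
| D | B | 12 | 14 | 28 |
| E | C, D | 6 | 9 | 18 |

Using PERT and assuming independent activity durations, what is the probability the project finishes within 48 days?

te_A = (12 + 4·13 + 14)/6 = 78/6 = 13; σ²_A = ((14−12)/6)² = 0.111
te_B = (1 + 4·2 + 3)/6 = 12/6 = 2; σ²_B = ((3−1)/6)² = 0.111
te_C = (5 + 4·11 + 23)/6 = 72/6 = 12; σ²_C = ((23−5)/6)² = 9.000
te_D = (12 + 4·14 + 28)/6 = 96/6 = 16; σ²_D = ((28−12)/6)² = 7.111
te_E = (6 + 4·9 + 18)/6 = 60/6 = 10; σ²_E = ((18−6)/6)² = 4.000

Forward pass:
ES_A = 0; EF_A = 13
ES_B = 13; EF_B = 13+2 = 15
ES_C = 13; EF_C = 13+12 = 25
ES_D = 15; EF_D = 15+16 = 31
ES_E = max(EF_C=25, EF_D=31) = 31; EF_E = 31+10 = 41
Expected project duration μ = 41 days. Critical path: A → B → D → E.

Variance along critical path = 0.111 + 0.111 + 7.111 + 4.000 = 11.333; σ = √11.333 = 3.367 days.
Z = (48 − 41) / 3.367 = 2.079
P(T ≤ 48) = Φ(2.079) ≈ 0.981

0.981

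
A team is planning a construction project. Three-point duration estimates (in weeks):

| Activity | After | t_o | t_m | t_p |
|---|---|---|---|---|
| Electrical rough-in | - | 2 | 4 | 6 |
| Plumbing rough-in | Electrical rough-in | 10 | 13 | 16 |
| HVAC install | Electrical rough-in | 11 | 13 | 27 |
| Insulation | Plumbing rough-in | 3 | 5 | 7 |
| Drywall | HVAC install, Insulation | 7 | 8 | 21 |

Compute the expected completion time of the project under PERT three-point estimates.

te_Electrical rough-in = (2 + 4·4 + 6)/6 = 24/6 = 4
te_Plumbing rough-in = (10 + 4·13 + 16)/6 = 78/6 = 13
te_HVAC install = (11 + 4·13 + 27)/6 = 90/6 = 15
te_Insulation = (3 + 4·5 + 7)/6 = 30/6 = 5
te_Drywall = (7 + 4·8 + 21)/6 = 60/6 = 10

Forward pass:
ES_Electrical rough-in = 0; EF_Electrical rough-in = 4
ES_Plumbing rough-in = 4; EF_Plumbing rough-in = 4+13 = 17
ES_HVAC install = 4; EF_HVAC install = 4+15 = 19
ES_Insulation = 17; EF_Insulation = 17+5 = 22
ES_Drywall = max(EF_HVAC install=19, EF_Insulation=22) = 22; EF_Drywall = 22+10 = 32
Expected project duration μ = 32 weeks. Critical path: Electrical rough-in → Plumbing rough-in → Insulation → Drywall.

32 weeks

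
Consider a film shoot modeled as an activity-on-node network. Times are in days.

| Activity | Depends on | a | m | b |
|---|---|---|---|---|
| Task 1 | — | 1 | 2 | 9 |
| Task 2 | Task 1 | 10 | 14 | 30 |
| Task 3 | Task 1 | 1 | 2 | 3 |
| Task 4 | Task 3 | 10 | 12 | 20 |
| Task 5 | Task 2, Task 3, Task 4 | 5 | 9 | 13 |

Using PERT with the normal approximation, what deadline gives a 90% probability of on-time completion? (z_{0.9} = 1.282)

te_Task 1 = (1 + 4·2 + 9)/6 = 18/6 = 3; σ²_Task 1 = ((9−1)/6)² = 1.778
te_Task 2 = (10 + 4·14 + 30)/6 = 96/6 = 16; σ²_Task 2 = ((30−10)/6)² = 11.111
te_Task 3 = (1 + 4·2 + 3)/6 = 12/6 = 2; σ²_Task 3 = ((3−1)/6)² = 0.111
te_Task 4 = (10 + 4·12 + 20)/6 = 78/6 = 13; σ²_Task 4 = ((20−10)/6)² = 2.778
te_Task 5 = (5 + 4·9 + 13)/6 = 54/6 = 9; σ²_Task 5 = ((13−5)/6)² = 1.778

Forward pass:
ES_Task 1 = 0; EF_Task 1 = 3
ES_Task 2 = 3; EF_Task 2 = 3+16 = 19
ES_Task 3 = 3; EF_Task 3 = 3+2 = 5
ES_Task 4 = 5; EF_Task 4 = 5+13 = 18
ES_Task 5 = max(EF_Task 2=19, EF_Task 3=5, EF_Task 4=18) = 19; EF_Task 5 = 19+9 = 28
Expected project duration μ = 28 days. Critical path: Task 1 → Task 2 → Task 5.

Variance along critical path = 1.778 + 11.111 + 1.778 = 14.667; σ = 3.830 days.
D = μ + z·σ = 28 + 1.282·3.830 = 32.9 days

32.9 days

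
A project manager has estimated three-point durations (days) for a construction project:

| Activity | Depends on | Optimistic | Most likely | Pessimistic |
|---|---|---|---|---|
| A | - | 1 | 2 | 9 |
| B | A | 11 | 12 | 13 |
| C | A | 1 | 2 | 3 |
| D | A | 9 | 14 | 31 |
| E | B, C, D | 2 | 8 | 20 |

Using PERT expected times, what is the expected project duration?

28 days

te_A = (1 + 4·2 + 9)/6 = 18/6 = 3
te_B = (11 + 4·12 + 13)/6 = 72/6 = 12
te_C = (1 + 4·2 + 3)/6 = 12/6 = 2
te_D = (9 + 4·14 + 31)/6 = 96/6 = 16
te_E = (2 + 4·8 + 20)/6 = 54/6 = 9

Forward pass:
ES_A = 0; EF_A = 3
ES_B = 3; EF_B = 3+12 = 15
ES_C = 3; EF_C = 3+2 = 5
ES_D = 3; EF_D = 3+16 = 19
ES_E = max(EF_B=15, EF_C=5, EF_D=19) = 19; EF_E = 19+9 = 28
Expected project duration μ = 28 days. Critical path: A → D → E.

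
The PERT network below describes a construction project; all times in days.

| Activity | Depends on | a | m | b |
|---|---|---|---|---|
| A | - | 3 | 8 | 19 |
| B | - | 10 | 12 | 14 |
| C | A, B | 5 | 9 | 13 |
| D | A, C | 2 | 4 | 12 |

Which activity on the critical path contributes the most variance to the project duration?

te_A = (3 + 4·8 + 19)/6 = 54/6 = 9; σ²_A = ((19−3)/6)² = 7.111
te_B = (10 + 4·12 + 14)/6 = 72/6 = 12; σ²_B = ((14−10)/6)² = 0.444
te_C = (5 + 4·9 + 13)/6 = 54/6 = 9; σ²_C = ((13−5)/6)² = 1.778
te_D = (2 + 4·4 + 12)/6 = 30/6 = 5; σ²_D = ((12−2)/6)² = 2.778

Forward pass:
ES_A = 0; EF_A = 9
ES_B = 0; EF_B = 12
ES_C = max(EF_A=9, EF_B=12) = 12; EF_C = 12+9 = 21
ES_D = max(EF_A=9, EF_C=21) = 21; EF_D = 21+5 = 26
Expected project duration μ = 26 days. Critical path: B → C → D.

Variances on critical path: σ²_B=0.444, σ²_C=1.778, σ²_D=2.778.
Largest is σ²_D = 2.778.

D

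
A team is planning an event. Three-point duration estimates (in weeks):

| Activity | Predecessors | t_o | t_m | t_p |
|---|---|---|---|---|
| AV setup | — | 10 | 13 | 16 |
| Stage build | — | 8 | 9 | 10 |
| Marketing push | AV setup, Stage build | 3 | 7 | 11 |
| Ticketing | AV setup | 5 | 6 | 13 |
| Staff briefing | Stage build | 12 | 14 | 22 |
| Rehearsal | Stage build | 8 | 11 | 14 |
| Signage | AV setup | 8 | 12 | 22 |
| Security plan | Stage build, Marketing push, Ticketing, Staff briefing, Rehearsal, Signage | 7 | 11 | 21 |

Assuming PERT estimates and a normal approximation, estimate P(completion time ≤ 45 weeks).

0.979

te_AV setup = (10 + 4·13 + 16)/6 = 78/6 = 13; σ²_AV setup = ((16−10)/6)² = 1.000
te_Stage build = (8 + 4·9 + 10)/6 = 54/6 = 9; σ²_Stage build = ((10−8)/6)² = 0.111
te_Marketing push = (3 + 4·7 + 11)/6 = 42/6 = 7; σ²_Marketing push = ((11−3)/6)² = 1.778
te_Ticketing = (5 + 4·6 + 13)/6 = 42/6 = 7; σ²_Ticketing = ((13−5)/6)² = 1.778
te_Staff briefing = (12 + 4·14 + 22)/6 = 90/6 = 15; σ²_Staff briefing = ((22−12)/6)² = 2.778
te_Rehearsal = (8 + 4·11 + 14)/6 = 66/6 = 11; σ²_Rehearsal = ((14−8)/6)² = 1.000
te_Signage = (8 + 4·12 + 22)/6 = 78/6 = 13; σ²_Signage = ((22−8)/6)² = 5.444
te_Security plan = (7 + 4·11 + 21)/6 = 72/6 = 12; σ²_Security plan = ((21−7)/6)² = 5.444

Forward pass:
ES_AV setup = 0; EF_AV setup = 13
ES_Stage build = 0; EF_Stage build = 9
ES_Marketing push = max(EF_AV setup=13, EF_Stage build=9) = 13; EF_Marketing push = 13+7 = 20
ES_Ticketing = 13; EF_Ticketing = 13+7 = 20
ES_Staff briefing = 9; EF_Staff briefing = 9+15 = 24
ES_Rehearsal = 9; EF_Rehearsal = 9+11 = 20
ES_Signage = 13; EF_Signage = 13+13 = 26
ES_Security plan = max(EF_Stage build=9, EF_Marketing push=20, EF_Ticketing=20, EF_Staff briefing=24, EF_Rehearsal=20, EF_Signage=26) = 26; EF_Security plan = 26+12 = 38
Expected project duration μ = 38 weeks. Critical path: AV setup → Signage → Security plan.

Variance along critical path = 1.000 + 5.444 + 5.444 = 11.889; σ = √11.889 = 3.448 weeks.
Z = (45 − 38) / 3.448 = 2.030
P(T ≤ 45) = Φ(2.030) ≈ 0.979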